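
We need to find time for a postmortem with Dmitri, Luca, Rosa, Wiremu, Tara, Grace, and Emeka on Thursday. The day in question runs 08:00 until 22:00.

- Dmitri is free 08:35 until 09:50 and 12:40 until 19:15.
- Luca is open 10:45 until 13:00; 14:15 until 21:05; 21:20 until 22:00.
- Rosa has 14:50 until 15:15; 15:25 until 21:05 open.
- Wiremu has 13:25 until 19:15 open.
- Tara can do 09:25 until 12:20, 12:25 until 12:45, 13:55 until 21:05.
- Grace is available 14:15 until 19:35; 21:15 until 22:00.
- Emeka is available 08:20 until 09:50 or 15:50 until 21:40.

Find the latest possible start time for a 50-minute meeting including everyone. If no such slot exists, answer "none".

Dmitri ∩ Luca: 12:40-13:00, 14:15-19:15.
Dmitri ∩ Luca ∩ Rosa: 14:50-15:15, 15:25-19:15.
Dmitri ∩ Luca ∩ Rosa ∩ Wiremu: 14:50-15:15, 15:25-19:15.
Dmitri ∩ Luca ∩ Rosa ∩ Wiremu ∩ Tara: 14:50-15:15, 15:25-19:15.
Dmitri ∩ Luca ∩ Rosa ∩ Wiremu ∩ Tara ∩ Grace: 14:50-15:15, 15:25-19:15.
Dmitri ∩ Luca ∩ Rosa ∩ Wiremu ∩ Tara ∩ Grace ∩ Emeka: 15:50-19:15.
The last common window of at least 50 minutes is 15:50-19:15; a 50-minute meeting can start as late as 18:25 and still end by 19:15.

18:25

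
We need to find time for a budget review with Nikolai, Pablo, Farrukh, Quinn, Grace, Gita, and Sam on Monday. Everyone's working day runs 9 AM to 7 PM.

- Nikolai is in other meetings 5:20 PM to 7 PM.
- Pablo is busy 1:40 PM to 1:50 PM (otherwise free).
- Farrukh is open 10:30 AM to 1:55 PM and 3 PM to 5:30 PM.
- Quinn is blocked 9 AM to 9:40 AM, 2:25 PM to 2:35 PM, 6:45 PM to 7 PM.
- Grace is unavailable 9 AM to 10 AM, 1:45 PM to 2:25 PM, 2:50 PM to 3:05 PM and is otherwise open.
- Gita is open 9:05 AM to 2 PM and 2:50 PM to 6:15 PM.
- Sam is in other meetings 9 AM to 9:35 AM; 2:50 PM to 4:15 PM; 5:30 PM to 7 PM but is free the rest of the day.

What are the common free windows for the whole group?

10:30-13:40, 16:15-17:20

Nikolai free: 09:00-17:20 (invert busy blocks within the working day).
Pablo free: 09:00-13:40, 13:50-19:00 (invert busy blocks within the working day).
Farrukh free: 10:30-13:55, 15:00-17:30.
Quinn free: 09:40-14:25, 14:35-18:45 (invert busy blocks within the working day).
Grace free: 10:00-13:45, 14:25-14:50, 15:05-19:00 (invert busy blocks within the working day).
Gita free: 09:05-14:00, 14:50-18:15.
Sam free: 09:35-14:50, 16:15-17:30 (invert busy blocks within the working day).
Nikolai ∩ Pablo: 09:00-13:40, 13:50-17:20.
Nikolai ∩ Pablo ∩ Farrukh: 10:30-13:40, 13:50-13:55, 15:00-17:20.
Nikolai ∩ Pablo ∩ Farrukh ∩ Quinn: 10:30-13:40, 13:50-13:55, 15:00-17:20.
Nikolai ∩ Pablo ∩ Farrukh ∩ Quinn ∩ Grace: 10:30-13:40, 15:05-17:20.
Nikolai ∩ Pablo ∩ Farrukh ∩ Quinn ∩ Grace ∩ Gita: 10:30-13:40, 15:05-17:20.
Nikolai ∩ Pablo ∩ Farrukh ∩ Quinn ∩ Grace ∩ Gita ∩ Sam: 10:30-13:40, 16:15-17:20.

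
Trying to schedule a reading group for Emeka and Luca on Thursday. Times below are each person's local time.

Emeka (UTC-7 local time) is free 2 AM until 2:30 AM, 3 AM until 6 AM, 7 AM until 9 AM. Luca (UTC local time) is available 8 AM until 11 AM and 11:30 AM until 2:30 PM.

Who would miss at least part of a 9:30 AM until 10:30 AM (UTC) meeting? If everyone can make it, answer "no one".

Emeka

Emeka in UTC: 09:00-09:30, 10:00-13:00, 14:00-16:00 (add 7h to convert from UTC-7).
Luca in UTC: 08:00-11:00, 11:30-14:30.
Emeka: not fully free for 09:30-10:30. Luca: free for 09:30-10:30.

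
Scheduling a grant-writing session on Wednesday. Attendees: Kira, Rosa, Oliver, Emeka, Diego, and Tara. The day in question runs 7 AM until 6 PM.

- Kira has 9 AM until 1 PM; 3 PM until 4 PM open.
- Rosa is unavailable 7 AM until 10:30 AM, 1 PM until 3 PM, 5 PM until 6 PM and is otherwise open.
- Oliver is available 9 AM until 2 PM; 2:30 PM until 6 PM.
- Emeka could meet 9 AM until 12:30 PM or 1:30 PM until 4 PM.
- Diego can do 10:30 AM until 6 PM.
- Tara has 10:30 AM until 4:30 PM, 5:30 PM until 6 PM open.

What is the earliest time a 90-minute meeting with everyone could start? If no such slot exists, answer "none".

10:30

Kira free: 09:00-13:00, 15:00-16:00.
Rosa free: 10:30-13:00, 15:00-17:00 (invert busy blocks within the working day).
Oliver free: 09:00-14:00, 14:30-18:00.
Emeka free: 09:00-12:30, 13:30-16:00.
Diego free: 10:30-18:00.
Tara free: 10:30-16:30, 17:30-18:00.
Kira ∩ Rosa: 10:30-13:00, 15:00-16:00.
Kira ∩ Rosa ∩ Oliver: 10:30-13:00, 15:00-16:00.
Kira ∩ Rosa ∩ Oliver ∩ Emeka: 10:30-12:30, 15:00-16:00.
Kira ∩ Rosa ∩ Oliver ∩ Emeka ∩ Diego: 10:30-12:30, 15:00-16:00.
Kira ∩ Rosa ∩ Oliver ∩ Emeka ∩ Diego ∩ Tara: 10:30-12:30, 15:00-16:00.
The first common window of at least 90 minutes is 10:30-12:30, so the earliest start is 10:30.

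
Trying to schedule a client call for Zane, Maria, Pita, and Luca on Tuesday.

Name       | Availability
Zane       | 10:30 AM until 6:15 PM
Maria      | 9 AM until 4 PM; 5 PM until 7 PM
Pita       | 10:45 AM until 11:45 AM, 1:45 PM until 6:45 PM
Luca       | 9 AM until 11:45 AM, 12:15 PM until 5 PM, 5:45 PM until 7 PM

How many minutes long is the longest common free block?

Zane ∩ Maria: 10:30-16:00, 17:00-18:15.
Zane ∩ Maria ∩ Pita: 10:45-11:45, 13:45-16:00, 17:00-18:15.
Zane ∩ Maria ∩ Pita ∩ Luca: 10:45-11:45, 13:45-16:00, 17:45-18:15.
The longest is 13:45-16:00 at 135 minutes.

135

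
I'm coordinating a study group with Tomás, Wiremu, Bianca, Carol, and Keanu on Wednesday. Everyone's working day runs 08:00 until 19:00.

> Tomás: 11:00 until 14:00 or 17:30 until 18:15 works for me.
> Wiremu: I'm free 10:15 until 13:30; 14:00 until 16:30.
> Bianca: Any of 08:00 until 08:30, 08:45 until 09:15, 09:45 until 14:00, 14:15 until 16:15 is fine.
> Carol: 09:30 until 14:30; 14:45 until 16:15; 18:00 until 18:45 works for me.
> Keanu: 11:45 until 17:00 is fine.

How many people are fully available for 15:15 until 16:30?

Wiremu and Keanu can make the full 15:15-16:30 slot — that's 2.

2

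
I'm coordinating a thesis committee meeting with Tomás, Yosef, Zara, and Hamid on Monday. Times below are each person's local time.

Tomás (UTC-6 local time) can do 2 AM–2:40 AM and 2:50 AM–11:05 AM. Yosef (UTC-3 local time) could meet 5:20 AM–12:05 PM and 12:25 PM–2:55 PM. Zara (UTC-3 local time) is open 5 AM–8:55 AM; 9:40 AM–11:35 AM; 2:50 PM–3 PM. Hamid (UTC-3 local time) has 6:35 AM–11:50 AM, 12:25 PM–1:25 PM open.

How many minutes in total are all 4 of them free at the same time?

255

Tomás in UTC: 08:00-08:40, 08:50-17:05 (add 6h to convert from UTC-6).
Yosef in UTC: 08:20-15:05, 15:25-17:55 (add 3h to convert from UTC-3).
Zara in UTC: 08:00-11:55, 12:40-14:35, 17:50-18:00 (add 3h to convert from UTC-3).
Hamid in UTC: 09:35-14:50, 15:25-16:25 (add 3h to convert from UTC-3).
Tomás ∩ Yosef: 08:20-08:40, 08:50-15:05, 15:25-17:05.
Tomás ∩ Yosef ∩ Zara: 08:20-08:40, 08:50-11:55, 12:40-14:35.
Tomás ∩ Yosef ∩ Zara ∩ Hamid: 09:35-11:55, 12:40-14:35.
Summing the common windows: 140 + 115 = 255 minutes.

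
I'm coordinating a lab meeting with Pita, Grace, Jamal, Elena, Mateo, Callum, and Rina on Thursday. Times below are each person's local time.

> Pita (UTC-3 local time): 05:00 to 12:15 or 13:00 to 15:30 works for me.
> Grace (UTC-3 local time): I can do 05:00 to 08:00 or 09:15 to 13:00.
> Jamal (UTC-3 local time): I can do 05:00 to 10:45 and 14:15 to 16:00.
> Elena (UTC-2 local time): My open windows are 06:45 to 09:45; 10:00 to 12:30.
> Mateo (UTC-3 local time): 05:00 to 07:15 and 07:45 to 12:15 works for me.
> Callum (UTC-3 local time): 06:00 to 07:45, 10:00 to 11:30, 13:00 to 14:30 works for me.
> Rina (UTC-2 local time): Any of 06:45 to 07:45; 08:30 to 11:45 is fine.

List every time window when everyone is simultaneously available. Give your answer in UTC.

Pita in UTC: 08:00-15:15, 16:00-18:30 (add 3h to convert from UTC-3).
Grace in UTC: 08:00-11:00, 12:15-16:00 (add 3h to convert from UTC-3).
Jamal in UTC: 08:00-13:45, 17:15-19:00 (add 3h to convert from UTC-3).
Elena in UTC: 08:45-11:45, 12:00-14:30 (add 2h to convert from UTC-2).
Mateo in UTC: 08:00-10:15, 10:45-15:15 (add 3h to convert from UTC-3).
Callum in UTC: 09:00-10:45, 13:00-14:30, 16:00-17:30 (add 3h to convert from UTC-3).
Rina in UTC: 08:45-09:45, 10:30-13:45 (add 2h to convert from UTC-2).
Pita ∩ Grace: 08:00-11:00, 12:15-15:15.
Pita ∩ Grace ∩ Jamal: 08:00-11:00, 12:15-13:45.
Pita ∩ Grace ∩ Jamal ∩ Elena: 08:45-11:00, 12:15-13:45.
Pita ∩ Grace ∩ Jamal ∩ Elena ∩ Mateo: 08:45-10:15, 10:45-11:00, 12:15-13:45.
Pita ∩ Grace ∩ Jamal ∩ Elena ∩ Mateo ∩ Callum: 09:00-10:15, 13:00-13:45.
Pita ∩ Grace ∩ Jamal ∩ Elena ∩ Mateo ∩ Callum ∩ Rina: 09:00-09:45, 13:00-13:45.

09:00-09:45, 13:00-13:45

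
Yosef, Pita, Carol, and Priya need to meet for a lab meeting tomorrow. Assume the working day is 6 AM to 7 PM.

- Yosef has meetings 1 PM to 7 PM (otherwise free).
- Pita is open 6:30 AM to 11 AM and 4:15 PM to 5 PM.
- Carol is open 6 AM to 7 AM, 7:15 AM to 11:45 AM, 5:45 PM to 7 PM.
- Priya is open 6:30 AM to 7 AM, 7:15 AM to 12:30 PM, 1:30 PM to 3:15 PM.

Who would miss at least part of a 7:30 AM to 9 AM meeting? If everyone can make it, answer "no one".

Yosef free: 06:00-13:00 (invert busy blocks within the working day).
Pita free: 06:30-11:00, 16:15-17:00.
Carol free: 06:00-07:00, 07:15-11:45, 17:45-19:00.
Priya free: 06:30-07:00, 07:15-12:30, 13:30-15:15.
Yosef: free for 07:30-09:00. Pita: free for 07:30-09:00. Carol: free for 07:30-09:00. Priya: free for 07:30-09:00.

no one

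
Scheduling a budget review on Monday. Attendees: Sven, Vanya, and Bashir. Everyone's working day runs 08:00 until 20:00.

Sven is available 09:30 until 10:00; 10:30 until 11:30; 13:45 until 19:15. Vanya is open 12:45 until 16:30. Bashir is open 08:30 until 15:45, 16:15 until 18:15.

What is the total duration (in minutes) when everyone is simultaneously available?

135

Sven ∩ Vanya: 13:45-16:30.
Sven ∩ Vanya ∩ Bashir: 13:45-15:45, 16:15-16:30.
Those are the intersection windows.
Summing the common windows: 120 + 15 = 135 minutes.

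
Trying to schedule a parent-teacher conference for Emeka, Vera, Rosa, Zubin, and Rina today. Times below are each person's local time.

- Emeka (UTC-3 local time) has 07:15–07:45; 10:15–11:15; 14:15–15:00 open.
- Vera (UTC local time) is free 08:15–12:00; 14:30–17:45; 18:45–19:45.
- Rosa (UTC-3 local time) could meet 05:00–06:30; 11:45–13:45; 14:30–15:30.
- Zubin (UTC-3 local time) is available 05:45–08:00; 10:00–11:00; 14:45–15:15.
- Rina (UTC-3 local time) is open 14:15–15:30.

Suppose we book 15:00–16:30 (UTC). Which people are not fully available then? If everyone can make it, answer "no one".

Emeka in UTC: 10:15-10:45, 13:15-14:15, 17:15-18:00 (add 3h to convert from UTC-3).
Vera in UTC: 08:15-12:00, 14:30-17:45, 18:45-19:45.
Rosa in UTC: 08:00-09:30, 14:45-16:45, 17:30-18:30 (add 3h to convert from UTC-3).
Zubin in UTC: 08:45-11:00, 13:00-14:00, 17:45-18:15 (add 3h to convert from UTC-3).
Rina in UTC: 17:15-18:30 (add 3h to convert from UTC-3).
Emeka: not fully free for 15:00-16:30. Vera: free for 15:00-16:30. Rosa: free for 15:00-16:30. Zubin: not fully free for 15:00-16:30. Rina: not fully free for 15:00-16:30.

Emeka, Rina, Zubin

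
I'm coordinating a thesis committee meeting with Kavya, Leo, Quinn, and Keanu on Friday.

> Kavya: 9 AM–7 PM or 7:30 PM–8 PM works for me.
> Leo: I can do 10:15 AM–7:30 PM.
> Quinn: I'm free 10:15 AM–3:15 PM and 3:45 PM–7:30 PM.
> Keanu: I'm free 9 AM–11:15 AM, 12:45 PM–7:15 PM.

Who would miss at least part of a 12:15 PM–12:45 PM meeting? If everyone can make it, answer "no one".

Keanu

Kavya: free for 12:15-12:45. Leo: free for 12:15-12:45. Quinn: free for 12:15-12:45. Keanu: not fully free for 12:15-12:45.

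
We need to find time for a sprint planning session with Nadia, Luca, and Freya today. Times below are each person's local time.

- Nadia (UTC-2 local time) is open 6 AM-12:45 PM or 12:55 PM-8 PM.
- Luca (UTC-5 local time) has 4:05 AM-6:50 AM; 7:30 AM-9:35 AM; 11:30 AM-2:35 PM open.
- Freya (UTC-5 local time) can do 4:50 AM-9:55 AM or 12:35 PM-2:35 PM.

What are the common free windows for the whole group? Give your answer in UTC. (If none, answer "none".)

Nadia in UTC: 08:00-14:45, 14:55-22:00 (add 2h to convert from UTC-2).
Luca in UTC: 09:05-11:50, 12:30-14:35, 16:30-19:35 (add 5h to convert from UTC-5).
Freya in UTC: 09:50-14:55, 17:35-19:35 (add 5h to convert from UTC-5).
Nadia ∩ Luca: 09:05-11:50, 12:30-14:35, 16:30-19:35.
Nadia ∩ Luca ∩ Freya: 09:50-11:50, 12:30-14:35, 17:35-19:35.
So the common availability across everyone is 09:50-11:50, 12:30-14:35, 17:35-19:35.

09:50-11:50, 12:30-14:35, 17:35-19:35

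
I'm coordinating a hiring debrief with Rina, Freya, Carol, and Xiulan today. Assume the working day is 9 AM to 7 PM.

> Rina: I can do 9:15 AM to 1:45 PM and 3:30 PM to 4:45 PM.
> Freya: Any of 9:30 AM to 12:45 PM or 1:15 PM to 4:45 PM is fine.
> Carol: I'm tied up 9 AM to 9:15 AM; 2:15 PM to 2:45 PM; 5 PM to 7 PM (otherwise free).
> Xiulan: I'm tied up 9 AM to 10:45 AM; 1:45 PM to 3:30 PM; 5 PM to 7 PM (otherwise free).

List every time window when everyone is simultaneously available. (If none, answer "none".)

Rina free: 09:15-13:45, 15:30-16:45.
Freya free: 09:30-12:45, 13:15-16:45.
Carol free: 09:15-14:15, 14:45-17:00 (invert busy blocks within the working day).
Xiulan free: 10:45-13:45, 15:30-17:00 (invert busy blocks within the working day).
Rina ∩ Freya: 09:30-12:45, 13:15-13:45, 15:30-16:45.
Rina ∩ Freya ∩ Carol: 09:30-12:45, 13:15-13:45, 15:30-16:45.
Rina ∩ Freya ∩ Carol ∩ Xiulan: 10:45-12:45, 13:15-13:45, 15:30-16:45.
So the common availability across everyone is 10:45-12:45, 13:15-13:45, 15:30-16:45.

10:45-12:45, 13:15-13:45, 15:30-16:45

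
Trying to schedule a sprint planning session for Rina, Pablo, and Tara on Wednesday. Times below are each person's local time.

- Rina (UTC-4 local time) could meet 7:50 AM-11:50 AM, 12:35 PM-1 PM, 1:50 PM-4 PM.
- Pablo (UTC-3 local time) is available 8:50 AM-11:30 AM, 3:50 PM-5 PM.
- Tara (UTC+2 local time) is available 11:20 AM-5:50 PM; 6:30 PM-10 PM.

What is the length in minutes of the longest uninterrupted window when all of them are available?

Rina in UTC: 11:50-15:50, 16:35-17:00, 17:50-20:00 (add 4h to convert from UTC-4).
Pablo in UTC: 11:50-14:30, 18:50-20:00 (add 3h to convert from UTC-3).
Tara in UTC: 09:20-15:50, 16:30-20:00 (subtract 2h to convert from UTC+2).
Rina ∩ Pablo: 11:50-14:30, 18:50-20:00.
Rina ∩ Pablo ∩ Tara: 11:50-14:30, 18:50-20:00.
The longest is 11:50-14:30 at 160 minutes.

160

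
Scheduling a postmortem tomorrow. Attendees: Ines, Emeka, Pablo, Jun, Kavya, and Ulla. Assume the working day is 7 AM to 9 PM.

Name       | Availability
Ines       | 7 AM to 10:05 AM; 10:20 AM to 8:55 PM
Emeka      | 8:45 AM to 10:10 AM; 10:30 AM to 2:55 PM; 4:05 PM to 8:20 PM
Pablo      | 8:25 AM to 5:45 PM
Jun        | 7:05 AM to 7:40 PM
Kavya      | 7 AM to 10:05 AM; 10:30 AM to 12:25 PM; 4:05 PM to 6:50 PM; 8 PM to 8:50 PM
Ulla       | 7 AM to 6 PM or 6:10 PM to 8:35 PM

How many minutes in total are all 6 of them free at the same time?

Ines ∩ Emeka: 08:45-10:05, 10:30-14:55, 16:05-20:20.
Ines ∩ Emeka ∩ Pablo: 08:45-10:05, 10:30-14:55, 16:05-17:45.
Ines ∩ Emeka ∩ Pablo ∩ Jun: 08:45-10:05, 10:30-14:55, 16:05-17:45.
Ines ∩ Emeka ∩ Pablo ∩ Jun ∩ Kavya: 08:45-10:05, 10:30-12:25, 16:05-17:45.
Ines ∩ Emeka ∩ Pablo ∩ Jun ∩ Kavya ∩ Ulla: 08:45-10:05, 10:30-12:25, 16:05-17:45.
Summing the common windows: 80 + 115 + 100 = 295 minutes.

295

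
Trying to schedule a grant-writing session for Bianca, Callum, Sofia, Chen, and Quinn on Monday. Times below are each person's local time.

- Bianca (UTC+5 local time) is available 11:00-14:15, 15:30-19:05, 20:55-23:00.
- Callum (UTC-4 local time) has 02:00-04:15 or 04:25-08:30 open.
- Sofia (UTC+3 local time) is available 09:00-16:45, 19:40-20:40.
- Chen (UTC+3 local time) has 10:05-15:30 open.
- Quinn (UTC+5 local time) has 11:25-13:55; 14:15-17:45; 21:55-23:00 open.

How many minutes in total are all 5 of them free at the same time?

220

Bianca in UTC: 06:00-09:15, 10:30-14:05, 15:55-18:00 (subtract 5h to convert from UTC+5).
Callum in UTC: 06:00-08:15, 08:25-12:30 (add 4h to convert from UTC-4).
Sofia in UTC: 06:00-13:45, 16:40-17:40 (subtract 3h to convert from UTC+3).
Chen in UTC: 07:05-12:30 (subtract 3h to convert from UTC+3).
Quinn in UTC: 06:25-08:55, 09:15-12:45, 16:55-18:00 (subtract 5h to convert from UTC+5).
Bianca ∩ Callum: 06:00-08:15, 08:25-09:15, 10:30-12:30.
Bianca ∩ Callum ∩ Sofia: 06:00-08:15, 08:25-09:15, 10:30-12:30.
Bianca ∩ Callum ∩ Sofia ∩ Chen: 07:05-08:15, 08:25-09:15, 10:30-12:30.
Bianca ∩ Callum ∩ Sofia ∩ Chen ∩ Quinn: 07:05-08:15, 08:25-08:55, 10:30-12:30.
Summing the common windows: 70 + 30 + 120 = 220 minutes.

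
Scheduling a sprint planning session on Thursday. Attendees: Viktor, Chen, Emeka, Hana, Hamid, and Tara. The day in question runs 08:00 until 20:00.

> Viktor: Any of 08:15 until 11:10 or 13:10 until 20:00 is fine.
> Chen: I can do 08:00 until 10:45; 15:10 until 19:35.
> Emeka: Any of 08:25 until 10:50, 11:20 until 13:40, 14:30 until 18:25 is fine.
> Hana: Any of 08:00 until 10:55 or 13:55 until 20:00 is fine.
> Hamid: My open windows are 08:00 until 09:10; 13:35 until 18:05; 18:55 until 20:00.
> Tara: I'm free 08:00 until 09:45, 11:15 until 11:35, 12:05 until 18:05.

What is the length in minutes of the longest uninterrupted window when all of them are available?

175

Viktor ∩ Chen: 08:15-10:45, 15:10-19:35.
Viktor ∩ Chen ∩ Emeka: 08:25-10:45, 15:10-18:25.
Viktor ∩ Chen ∩ Emeka ∩ Hana: 08:25-10:45, 15:10-18:25.
Viktor ∩ Chen ∩ Emeka ∩ Hana ∩ Hamid: 08:25-09:10, 15:10-18:05.
Viktor ∩ Chen ∩ Emeka ∩ Hana ∩ Hamid ∩ Tara: 08:25-09:10, 15:10-18:05.
The longest is 15:10-18:05 at 175 minutes.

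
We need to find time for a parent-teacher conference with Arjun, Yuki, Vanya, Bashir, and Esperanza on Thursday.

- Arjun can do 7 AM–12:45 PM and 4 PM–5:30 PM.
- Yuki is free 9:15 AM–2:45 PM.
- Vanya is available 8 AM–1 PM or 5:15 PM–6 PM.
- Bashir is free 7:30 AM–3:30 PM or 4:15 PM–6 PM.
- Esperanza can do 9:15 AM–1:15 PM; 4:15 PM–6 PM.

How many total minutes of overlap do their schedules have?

210

Arjun ∩ Yuki: 09:15-12:45.
Arjun ∩ Yuki ∩ Vanya: 09:15-12:45.
Arjun ∩ Yuki ∩ Vanya ∩ Bashir: 09:15-12:45.
Arjun ∩ Yuki ∩ Vanya ∩ Bashir ∩ Esperanza: 09:15-12:45.
So the common availability across everyone is 09:15-12:45.
That's a single block of 210 minutes.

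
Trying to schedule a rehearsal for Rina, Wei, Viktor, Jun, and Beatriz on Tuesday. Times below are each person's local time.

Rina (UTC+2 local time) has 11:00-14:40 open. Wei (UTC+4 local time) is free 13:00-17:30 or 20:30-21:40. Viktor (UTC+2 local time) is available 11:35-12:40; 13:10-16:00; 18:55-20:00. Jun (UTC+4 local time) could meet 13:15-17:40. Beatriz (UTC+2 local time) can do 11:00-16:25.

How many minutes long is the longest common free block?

90

Rina in UTC: 09:00-12:40 (subtract 2h to convert from UTC+2).
Wei in UTC: 09:00-13:30, 16:30-17:40 (subtract 4h to convert from UTC+4).
Viktor in UTC: 09:35-10:40, 11:10-14:00, 16:55-18:00 (subtract 2h to convert from UTC+2).
Jun in UTC: 09:15-13:40 (subtract 4h to convert from UTC+4).
Beatriz in UTC: 09:00-14:25 (subtract 2h to convert from UTC+2).
Rina ∩ Wei: 09:00-12:40.
Rina ∩ Wei ∩ Viktor: 09:35-10:40, 11:10-12:40.
Rina ∩ Wei ∩ Viktor ∩ Jun: 09:35-10:40, 11:10-12:40.
Rina ∩ Wei ∩ Viktor ∩ Jun ∩ Beatriz: 09:35-10:40, 11:10-12:40.
The longest is 11:10-12:40 at 90 minutes.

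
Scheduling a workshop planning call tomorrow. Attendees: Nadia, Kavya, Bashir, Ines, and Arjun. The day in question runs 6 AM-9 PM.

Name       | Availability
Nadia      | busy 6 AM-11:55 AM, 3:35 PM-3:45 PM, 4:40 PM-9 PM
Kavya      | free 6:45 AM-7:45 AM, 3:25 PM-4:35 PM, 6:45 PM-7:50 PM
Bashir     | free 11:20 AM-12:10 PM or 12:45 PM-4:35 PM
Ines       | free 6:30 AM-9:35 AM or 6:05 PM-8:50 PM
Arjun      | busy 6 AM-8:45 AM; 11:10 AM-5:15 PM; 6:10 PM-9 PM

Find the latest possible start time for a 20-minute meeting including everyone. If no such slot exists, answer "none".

Nadia free: 11:55-15:35, 15:45-16:40 (invert busy blocks within the working day).
Kavya free: 06:45-07:45, 15:25-16:35, 18:45-19:50.
Bashir free: 11:20-12:10, 12:45-16:35.
Ines free: 06:30-09:35, 18:05-20:50.
Arjun free: 08:45-11:10, 17:15-18:10 (invert busy blocks within the working day).
Nadia ∩ Kavya: 15:25-15:35, 15:45-16:35.
Nadia ∩ Kavya ∩ Bashir: 15:25-15:35, 15:45-16:35.
Nadia ∩ Kavya ∩ Bashir ∩ Ines: ∅.
Nadia ∩ Kavya ∩ Bashir ∩ Ines ∩ Arjun: ∅.
There is no time when everyone is free.
No common window is at least 20 minutes long.

none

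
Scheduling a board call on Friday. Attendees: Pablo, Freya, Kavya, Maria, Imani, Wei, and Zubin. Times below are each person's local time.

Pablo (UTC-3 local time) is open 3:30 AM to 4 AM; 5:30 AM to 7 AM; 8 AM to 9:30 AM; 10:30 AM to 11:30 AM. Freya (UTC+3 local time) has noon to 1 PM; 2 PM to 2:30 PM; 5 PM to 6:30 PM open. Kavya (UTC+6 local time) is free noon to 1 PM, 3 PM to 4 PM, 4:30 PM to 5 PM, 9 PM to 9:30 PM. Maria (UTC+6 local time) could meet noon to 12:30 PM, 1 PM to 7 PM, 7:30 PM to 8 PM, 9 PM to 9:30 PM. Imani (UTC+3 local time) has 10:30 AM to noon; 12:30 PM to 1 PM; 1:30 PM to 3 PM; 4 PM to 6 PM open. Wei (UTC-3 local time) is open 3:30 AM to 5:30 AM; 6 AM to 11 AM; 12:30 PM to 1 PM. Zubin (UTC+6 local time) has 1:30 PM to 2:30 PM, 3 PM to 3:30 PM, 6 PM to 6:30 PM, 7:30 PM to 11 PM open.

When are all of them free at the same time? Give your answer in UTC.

Pablo in UTC: 06:30-07:00, 08:30-10:00, 11:00-12:30, 13:30-14:30 (add 3h to convert from UTC-3).
Freya in UTC: 09:00-10:00, 11:00-11:30, 14:00-15:30 (subtract 3h to convert from UTC+3).
Kavya in UTC: 06:00-07:00, 09:00-10:00, 10:30-11:00, 15:00-15:30 (subtract 6h to convert from UTC+6).
Maria in UTC: 06:00-06:30, 07:00-13:00, 13:30-14:00, 15:00-15:30 (subtract 6h to convert from UTC+6).
Imani in UTC: 07:30-09:00, 09:30-10:00, 10:30-12:00, 13:00-15:00 (subtract 3h to convert from UTC+3).
Wei in UTC: 06:30-08:30, 09:00-14:00, 15:30-16:00 (add 3h to convert from UTC-3).
Zubin in UTC: 07:30-08:30, 09:00-09:30, 12:00-12:30, 13:30-17:00 (subtract 6h to convert from UTC+6).
Pablo ∩ Freya: 09:00-10:00, 11:00-11:30, 14:00-14:30.
Pablo ∩ Freya ∩ Kavya: 09:00-10:00.
Pablo ∩ Freya ∩ Kavya ∩ Maria: 09:00-10:00.
Pablo ∩ Freya ∩ Kavya ∩ Maria ∩ Imani: 09:30-10:00.
Pablo ∩ Freya ∩ Kavya ∩ Maria ∩ Imani ∩ Wei: 09:30-10:00.
Pablo ∩ Freya ∩ Kavya ∩ Maria ∩ Imani ∩ Wei ∩ Zubin: ∅.
There is no time when everyone is free.

none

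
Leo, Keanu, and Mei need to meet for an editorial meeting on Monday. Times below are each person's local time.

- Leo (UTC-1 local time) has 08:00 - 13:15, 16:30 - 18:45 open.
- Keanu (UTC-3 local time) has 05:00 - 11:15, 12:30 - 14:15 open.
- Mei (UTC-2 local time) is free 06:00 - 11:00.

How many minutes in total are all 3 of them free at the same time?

Leo in UTC: 09:00-14:15, 17:30-19:45 (add 1h to convert from UTC-1).
Keanu in UTC: 08:00-14:15, 15:30-17:15 (add 3h to convert from UTC-3).
Mei in UTC: 08:00-13:00 (add 2h to convert from UTC-2).
Leo ∩ Keanu: 09:00-14:15.
Leo ∩ Keanu ∩ Mei: 09:00-13:00.
That's a single block of 240 minutes.

240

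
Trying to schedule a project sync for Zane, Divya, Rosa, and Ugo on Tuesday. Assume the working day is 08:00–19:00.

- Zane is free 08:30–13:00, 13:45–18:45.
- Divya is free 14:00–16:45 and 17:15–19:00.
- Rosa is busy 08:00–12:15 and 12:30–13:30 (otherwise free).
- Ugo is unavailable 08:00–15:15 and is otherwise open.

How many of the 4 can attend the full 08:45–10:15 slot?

Zane free: 08:30-13:00, 13:45-18:45.
Divya free: 14:00-16:45, 17:15-19:00.
Rosa free: 12:15-12:30, 13:30-19:00 (invert busy blocks within the working day).
Ugo free: 15:15-19:00 (invert busy blocks within the working day).
Zane can make the full 08:45-10:15 slot — that's 1.

1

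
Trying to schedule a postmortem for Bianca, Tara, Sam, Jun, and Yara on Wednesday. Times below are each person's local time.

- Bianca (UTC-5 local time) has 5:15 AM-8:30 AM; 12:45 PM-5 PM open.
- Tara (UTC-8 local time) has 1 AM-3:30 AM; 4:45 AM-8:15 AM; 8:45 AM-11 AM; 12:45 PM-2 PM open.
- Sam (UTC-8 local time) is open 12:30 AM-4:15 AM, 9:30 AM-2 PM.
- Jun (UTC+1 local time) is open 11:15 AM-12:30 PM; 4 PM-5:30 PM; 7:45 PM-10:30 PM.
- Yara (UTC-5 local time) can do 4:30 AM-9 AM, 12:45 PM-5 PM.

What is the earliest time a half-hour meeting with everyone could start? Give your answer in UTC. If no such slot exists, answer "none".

Bianca in UTC: 10:15-13:30, 17:45-22:00 (add 5h to convert from UTC-5).
Tara in UTC: 09:00-11:30, 12:45-16:15, 16:45-19:00, 20:45-22:00 (add 8h to convert from UTC-8).
Sam in UTC: 08:30-12:15, 17:30-22:00 (add 8h to convert from UTC-8).
Jun in UTC: 10:15-11:30, 15:00-16:30, 18:45-21:30 (subtract 1h to convert from UTC+1).
Yara in UTC: 09:30-14:00, 17:45-22:00 (add 5h to convert from UTC-5).
Bianca ∩ Tara: 10:15-11:30, 12:45-13:30, 17:45-19:00, 20:45-22:00.
Bianca ∩ Tara ∩ Sam: 10:15-11:30, 17:45-19:00, 20:45-22:00.
Bianca ∩ Tara ∩ Sam ∩ Jun: 10:15-11:30, 18:45-19:00, 20:45-21:30.
Bianca ∩ Tara ∩ Sam ∩ Jun ∩ Yara: 10:15-11:30, 18:45-19:00, 20:45-21:30.
The first common window of at least 30 minutes is 10:15-11:30, so the earliest start is 10:15.

10:15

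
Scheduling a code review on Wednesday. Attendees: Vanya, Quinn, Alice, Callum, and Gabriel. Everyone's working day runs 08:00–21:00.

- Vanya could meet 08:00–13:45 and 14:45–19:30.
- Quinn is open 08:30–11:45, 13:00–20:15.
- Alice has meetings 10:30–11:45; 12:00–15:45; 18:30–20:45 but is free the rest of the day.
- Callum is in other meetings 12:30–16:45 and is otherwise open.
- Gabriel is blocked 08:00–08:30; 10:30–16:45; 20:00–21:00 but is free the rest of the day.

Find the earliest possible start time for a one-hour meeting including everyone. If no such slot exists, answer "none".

08:30

Vanya free: 08:00-13:45, 14:45-19:30.
Quinn free: 08:30-11:45, 13:00-20:15.
Alice free: 08:00-10:30, 11:45-12:00, 15:45-18:30, 20:45-21:00 (invert busy blocks within the working day).
Callum free: 08:00-12:30, 16:45-21:00 (invert busy blocks within the working day).
Gabriel free: 08:30-10:30, 16:45-20:00 (invert busy blocks within the working day).
Vanya ∩ Quinn: 08:30-11:45, 13:00-13:45, 14:45-19:30.
Vanya ∩ Quinn ∩ Alice: 08:30-10:30, 15:45-18:30.
Vanya ∩ Quinn ∩ Alice ∩ Callum: 08:30-10:30, 16:45-18:30.
Vanya ∩ Quinn ∩ Alice ∩ Callum ∩ Gabriel: 08:30-10:30, 16:45-18:30.
Those are the intersection windows.
The first common window of at least 60 minutes is 08:30-10:30, so the earliest start is 08:30.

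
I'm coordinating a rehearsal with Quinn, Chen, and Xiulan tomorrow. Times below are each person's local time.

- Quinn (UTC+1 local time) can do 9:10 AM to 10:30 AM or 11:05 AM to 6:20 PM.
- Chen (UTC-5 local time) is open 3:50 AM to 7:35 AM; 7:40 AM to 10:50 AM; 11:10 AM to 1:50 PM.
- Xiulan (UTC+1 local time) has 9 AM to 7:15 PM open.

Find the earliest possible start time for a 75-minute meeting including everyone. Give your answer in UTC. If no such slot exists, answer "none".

10:05

Quinn in UTC: 08:10-09:30, 10:05-17:20 (subtract 1h to convert from UTC+1).
Chen in UTC: 08:50-12:35, 12:40-15:50, 16:10-18:50 (add 5h to convert from UTC-5).
Xiulan in UTC: 08:00-18:15 (subtract 1h to convert from UTC+1).
Quinn ∩ Chen: 08:50-09:30, 10:05-12:35, 12:40-15:50, 16:10-17:20.
Quinn ∩ Chen ∩ Xiulan: 08:50-09:30, 10:05-12:35, 12:40-15:50, 16:10-17:20.
The first common window of at least 75 minutes is 10:05-12:35, so the earliest start is 10:05.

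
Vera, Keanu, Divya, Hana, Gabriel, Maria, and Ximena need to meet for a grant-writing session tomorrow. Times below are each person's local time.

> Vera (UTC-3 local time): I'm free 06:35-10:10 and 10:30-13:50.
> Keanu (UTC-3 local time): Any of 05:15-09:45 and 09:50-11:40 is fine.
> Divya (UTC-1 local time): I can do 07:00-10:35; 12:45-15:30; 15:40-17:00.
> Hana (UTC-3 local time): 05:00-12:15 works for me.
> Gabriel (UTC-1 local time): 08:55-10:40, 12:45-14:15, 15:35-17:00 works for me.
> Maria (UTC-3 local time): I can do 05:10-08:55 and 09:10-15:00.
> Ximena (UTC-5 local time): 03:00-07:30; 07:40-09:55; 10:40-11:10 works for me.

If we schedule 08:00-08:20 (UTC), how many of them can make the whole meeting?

3

Vera in UTC: 09:35-13:10, 13:30-16:50 (add 3h to convert from UTC-3).
Keanu in UTC: 08:15-12:45, 12:50-14:40 (add 3h to convert from UTC-3).
Divya in UTC: 08:00-11:35, 13:45-16:30, 16:40-18:00 (add 1h to convert from UTC-1).
Hana in UTC: 08:00-15:15 (add 3h to convert from UTC-3).
Gabriel in UTC: 09:55-11:40, 13:45-15:15, 16:35-18:00 (add 1h to convert from UTC-1).
Maria in UTC: 08:10-11:55, 12:10-18:00 (add 3h to convert from UTC-3).
Ximena in UTC: 08:00-12:30, 12:40-14:55, 15:40-16:10 (add 5h to convert from UTC-5).
Divya, Hana, and Ximena can make the full 08:00-08:20 slot — that's 3.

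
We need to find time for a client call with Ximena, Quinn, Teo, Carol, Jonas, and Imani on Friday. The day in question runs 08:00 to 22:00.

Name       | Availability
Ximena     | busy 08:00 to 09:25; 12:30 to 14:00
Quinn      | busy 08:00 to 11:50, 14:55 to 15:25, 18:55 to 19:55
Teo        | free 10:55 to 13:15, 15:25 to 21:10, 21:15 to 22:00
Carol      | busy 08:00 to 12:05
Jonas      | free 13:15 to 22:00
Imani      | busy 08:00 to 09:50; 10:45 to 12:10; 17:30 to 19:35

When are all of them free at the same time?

Ximena free: 09:25-12:30, 14:00-22:00 (invert busy blocks within the working day).
Quinn free: 11:50-14:55, 15:25-18:55, 19:55-22:00 (invert busy blocks within the working day).
Teo free: 10:55-13:15, 15:25-21:10, 21:15-22:00.
Carol free: 12:05-22:00 (invert busy blocks within the working day).
Jonas free: 13:15-22:00.
Imani free: 09:50-10:45, 12:10-17:30, 19:35-22:00 (invert busy blocks within the working day).
Ximena ∩ Quinn: 11:50-12:30, 14:00-14:55, 15:25-18:55, 19:55-22:00.
Ximena ∩ Quinn ∩ Teo: 11:50-12:30, 15:25-18:55, 19:55-21:10, 21:15-22:00.
Ximena ∩ Quinn ∩ Teo ∩ Carol: 12:05-12:30, 15:25-18:55, 19:55-21:10, 21:15-22:00.
Ximena ∩ Quinn ∩ Teo ∩ Carol ∩ Jonas: 15:25-18:55, 19:55-21:10, 21:15-22:00.
Ximena ∩ Quinn ∩ Teo ∩ Carol ∩ Jonas ∩ Imani: 15:25-17:30, 19:55-21:10, 21:15-22:00.

15:25-17:30, 19:55-21:10, 21:15-22:00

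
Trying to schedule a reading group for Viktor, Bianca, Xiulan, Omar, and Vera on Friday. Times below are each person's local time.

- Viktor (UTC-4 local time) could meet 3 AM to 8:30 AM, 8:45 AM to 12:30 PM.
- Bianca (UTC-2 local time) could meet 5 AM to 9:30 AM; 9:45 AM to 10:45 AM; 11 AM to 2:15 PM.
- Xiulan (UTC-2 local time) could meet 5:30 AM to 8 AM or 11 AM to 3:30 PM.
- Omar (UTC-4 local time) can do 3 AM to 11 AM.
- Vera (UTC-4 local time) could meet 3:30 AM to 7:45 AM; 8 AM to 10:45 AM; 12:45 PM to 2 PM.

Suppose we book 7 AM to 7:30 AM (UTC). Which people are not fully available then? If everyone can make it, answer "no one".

Viktor in UTC: 07:00-12:30, 12:45-16:30 (add 4h to convert from UTC-4).
Bianca in UTC: 07:00-11:30, 11:45-12:45, 13:00-16:15 (add 2h to convert from UTC-2).
Xiulan in UTC: 07:30-10:00, 13:00-17:30 (add 2h to convert from UTC-2).
Omar in UTC: 07:00-15:00 (add 4h to convert from UTC-4).
Vera in UTC: 07:30-11:45, 12:00-14:45, 16:45-18:00 (add 4h to convert from UTC-4).
Viktor: free for 07:00-07:30. Bianca: free for 07:00-07:30. Xiulan: not fully free for 07:00-07:30. Omar: free for 07:00-07:30. Vera: not fully free for 07:00-07:30.

Vera, Xiulan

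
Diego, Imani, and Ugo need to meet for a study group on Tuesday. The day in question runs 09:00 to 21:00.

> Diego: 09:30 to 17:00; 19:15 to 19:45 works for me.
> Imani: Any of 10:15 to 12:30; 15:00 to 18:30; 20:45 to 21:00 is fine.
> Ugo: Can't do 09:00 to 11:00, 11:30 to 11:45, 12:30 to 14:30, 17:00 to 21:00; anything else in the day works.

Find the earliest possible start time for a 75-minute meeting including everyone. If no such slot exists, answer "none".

15:00

Diego free: 09:30-17:00, 19:15-19:45.
Imani free: 10:15-12:30, 15:00-18:30, 20:45-21:00.
Ugo free: 11:00-11:30, 11:45-12:30, 14:30-17:00 (invert busy blocks within the working day).
Diego ∩ Imani: 10:15-12:30, 15:00-17:00.
Diego ∩ Imani ∩ Ugo: 11:00-11:30, 11:45-12:30, 15:00-17:00.
The first common window of at least 75 minutes is 15:00-17:00, so the earliest start is 15:00.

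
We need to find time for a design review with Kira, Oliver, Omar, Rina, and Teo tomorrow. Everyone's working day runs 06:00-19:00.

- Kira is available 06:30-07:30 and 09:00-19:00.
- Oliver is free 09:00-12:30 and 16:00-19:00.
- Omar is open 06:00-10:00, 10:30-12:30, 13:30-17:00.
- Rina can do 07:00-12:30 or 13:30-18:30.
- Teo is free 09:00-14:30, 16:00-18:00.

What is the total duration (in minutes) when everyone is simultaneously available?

Kira ∩ Oliver: 09:00-12:30, 16:00-19:00.
Kira ∩ Oliver ∩ Omar: 09:00-10:00, 10:30-12:30, 16:00-17:00.
Kira ∩ Oliver ∩ Omar ∩ Rina: 09:00-10:00, 10:30-12:30, 16:00-17:00.
Kira ∩ Oliver ∩ Omar ∩ Rina ∩ Teo: 09:00-10:00, 10:30-12:30, 16:00-17:00.
Summing the common windows: 60 + 120 + 60 = 240 minutes.

240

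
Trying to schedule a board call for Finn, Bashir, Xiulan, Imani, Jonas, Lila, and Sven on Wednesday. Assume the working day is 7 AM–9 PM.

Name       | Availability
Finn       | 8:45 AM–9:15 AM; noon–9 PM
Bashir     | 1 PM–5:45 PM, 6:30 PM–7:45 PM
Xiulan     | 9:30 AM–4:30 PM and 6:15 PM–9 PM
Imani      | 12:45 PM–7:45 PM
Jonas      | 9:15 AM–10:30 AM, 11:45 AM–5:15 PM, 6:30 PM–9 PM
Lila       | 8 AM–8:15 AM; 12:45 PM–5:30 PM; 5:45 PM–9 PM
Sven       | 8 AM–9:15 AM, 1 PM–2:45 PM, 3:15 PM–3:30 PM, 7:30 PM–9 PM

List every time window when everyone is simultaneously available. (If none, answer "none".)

13:00-14:45, 15:15-15:30, 19:30-19:45

Finn ∩ Bashir: 13:00-17:45, 18:30-19:45.
Finn ∩ Bashir ∩ Xiulan: 13:00-16:30, 18:30-19:45.
Finn ∩ Bashir ∩ Xiulan ∩ Imani: 13:00-16:30, 18:30-19:45.
Finn ∩ Bashir ∩ Xiulan ∩ Imani ∩ Jonas: 13:00-16:30, 18:30-19:45.
Finn ∩ Bashir ∩ Xiulan ∩ Imani ∩ Jonas ∩ Lila: 13:00-16:30, 18:30-19:45.
Finn ∩ Bashir ∩ Xiulan ∩ Imani ∩ Jonas ∩ Lila ∩ Sven: 13:00-14:45, 15:15-15:30, 19:30-19:45.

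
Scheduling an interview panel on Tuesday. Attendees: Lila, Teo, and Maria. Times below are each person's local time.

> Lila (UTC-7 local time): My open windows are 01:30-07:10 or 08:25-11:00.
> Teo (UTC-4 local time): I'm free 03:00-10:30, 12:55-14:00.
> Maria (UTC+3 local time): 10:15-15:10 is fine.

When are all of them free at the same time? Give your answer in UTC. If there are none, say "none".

08:30-12:10

Lila in UTC: 08:30-14:10, 15:25-18:00 (add 7h to convert from UTC-7).
Teo in UTC: 07:00-14:30, 16:55-18:00 (add 4h to convert from UTC-4).
Maria in UTC: 07:15-12:10 (subtract 3h to convert from UTC+3).
Lila ∩ Teo: 08:30-14:10, 16:55-18:00.
Lila ∩ Teo ∩ Maria: 08:30-12:10.
Those are the intersection windows.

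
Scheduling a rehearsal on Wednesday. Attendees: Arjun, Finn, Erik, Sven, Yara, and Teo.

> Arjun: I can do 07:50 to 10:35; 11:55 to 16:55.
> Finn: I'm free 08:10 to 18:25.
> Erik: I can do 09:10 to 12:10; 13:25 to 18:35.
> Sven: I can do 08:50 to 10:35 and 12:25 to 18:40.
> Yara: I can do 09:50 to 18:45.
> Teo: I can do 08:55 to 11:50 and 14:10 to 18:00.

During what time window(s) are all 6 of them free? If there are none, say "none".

09:50-10:35, 14:10-16:55

Arjun ∩ Finn: 08:10-10:35, 11:55-16:55.
Arjun ∩ Finn ∩ Erik: 09:10-10:35, 11:55-12:10, 13:25-16:55.
Arjun ∩ Finn ∩ Erik ∩ Sven: 09:10-10:35, 13:25-16:55.
Arjun ∩ Finn ∩ Erik ∩ Sven ∩ Yara: 09:50-10:35, 13:25-16:55.
Arjun ∩ Finn ∩ Erik ∩ Sven ∩ Yara ∩ Teo: 09:50-10:35, 14:10-16:55.
So the common availability across everyone is 09:50-10:35, 14:10-16:55.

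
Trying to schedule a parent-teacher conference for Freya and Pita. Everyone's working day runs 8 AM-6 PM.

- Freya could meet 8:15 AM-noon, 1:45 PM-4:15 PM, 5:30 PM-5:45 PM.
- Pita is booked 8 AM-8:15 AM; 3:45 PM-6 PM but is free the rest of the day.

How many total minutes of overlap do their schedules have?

Freya free: 08:15-12:00, 13:45-16:15, 17:30-17:45.
Pita free: 08:15-15:45 (invert busy blocks within the working day).
Freya ∩ Pita: 08:15-12:00, 13:45-15:45.
Summing the common windows: 225 + 120 = 345 minutes.

345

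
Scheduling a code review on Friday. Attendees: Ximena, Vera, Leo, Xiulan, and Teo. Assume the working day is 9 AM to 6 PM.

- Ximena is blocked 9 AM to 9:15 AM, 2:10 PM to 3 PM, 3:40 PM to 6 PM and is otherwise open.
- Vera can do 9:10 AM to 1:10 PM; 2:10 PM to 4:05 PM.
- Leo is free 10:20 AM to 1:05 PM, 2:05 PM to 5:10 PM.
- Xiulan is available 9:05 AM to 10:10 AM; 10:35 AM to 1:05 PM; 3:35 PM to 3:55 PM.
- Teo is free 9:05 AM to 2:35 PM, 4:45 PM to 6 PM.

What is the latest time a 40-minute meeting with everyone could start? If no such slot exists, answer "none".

Ximena free: 09:15-14:10, 15:00-15:40 (invert busy blocks within the working day).
Vera free: 09:10-13:10, 14:10-16:05.
Leo free: 10:20-13:05, 14:05-17:10.
Xiulan free: 09:05-10:10, 10:35-13:05, 15:35-15:55.
Teo free: 09:05-14:35, 16:45-18:00.
Ximena ∩ Vera: 09:15-13:10, 15:00-15:40.
Ximena ∩ Vera ∩ Leo: 10:20-13:05, 15:00-15:40.
Ximena ∩ Vera ∩ Leo ∩ Xiulan: 10:35-13:05, 15:35-15:40.
Ximena ∩ Vera ∩ Leo ∩ Xiulan ∩ Teo: 10:35-13:05.
Those are the intersection windows.
The last common window of at least 40 minutes is 10:35-13:05; a 40-minute meeting can start as late as 12:25 and still end by 13:05.

12:25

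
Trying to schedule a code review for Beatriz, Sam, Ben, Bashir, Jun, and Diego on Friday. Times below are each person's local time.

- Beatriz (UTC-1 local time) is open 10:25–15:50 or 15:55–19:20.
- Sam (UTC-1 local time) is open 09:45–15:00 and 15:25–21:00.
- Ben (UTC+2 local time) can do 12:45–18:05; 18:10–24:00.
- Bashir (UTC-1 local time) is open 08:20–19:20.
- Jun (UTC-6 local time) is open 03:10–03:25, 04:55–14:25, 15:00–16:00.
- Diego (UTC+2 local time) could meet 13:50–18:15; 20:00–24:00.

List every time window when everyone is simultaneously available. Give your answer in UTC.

11:50-16:00, 18:00-20:20

Beatriz in UTC: 11:25-16:50, 16:55-20:20 (add 1h to convert from UTC-1).
Sam in UTC: 10:45-16:00, 16:25-22:00 (add 1h to convert from UTC-1).
Ben in UTC: 10:45-16:05, 16:10-22:00 (subtract 2h to convert from UTC+2).
Bashir in UTC: 09:20-20:20 (add 1h to convert from UTC-1).
Jun in UTC: 09:10-09:25, 10:55-20:25, 21:00-22:00 (add 6h to convert from UTC-6).
Diego in UTC: 11:50-16:15, 18:00-22:00 (subtract 2h to convert from UTC+2).
Beatriz ∩ Sam: 11:25-16:00, 16:25-16:50, 16:55-20:20.
Beatriz ∩ Sam ∩ Ben: 11:25-16:00, 16:25-16:50, 16:55-20:20.
Beatriz ∩ Sam ∩ Ben ∩ Bashir: 11:25-16:00, 16:25-16:50, 16:55-20:20.
Beatriz ∩ Sam ∩ Ben ∩ Bashir ∩ Jun: 11:25-16:00, 16:25-16:50, 16:55-20:20.
Beatriz ∩ Sam ∩ Ben ∩ Bashir ∩ Jun ∩ Diego: 11:50-16:00, 18:00-20:20.
So the common availability across everyone is 11:50-16:00, 18:00-20:20.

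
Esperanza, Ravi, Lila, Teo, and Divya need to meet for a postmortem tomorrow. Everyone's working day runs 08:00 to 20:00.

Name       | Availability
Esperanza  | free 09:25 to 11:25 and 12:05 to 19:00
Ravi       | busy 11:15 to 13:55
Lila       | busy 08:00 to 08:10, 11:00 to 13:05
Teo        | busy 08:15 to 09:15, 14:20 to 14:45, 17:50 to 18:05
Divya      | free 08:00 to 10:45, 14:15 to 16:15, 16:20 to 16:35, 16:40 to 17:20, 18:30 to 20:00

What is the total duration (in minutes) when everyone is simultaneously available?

260

Esperanza free: 09:25-11:25, 12:05-19:00.
Ravi free: 08:00-11:15, 13:55-20:00 (invert busy blocks within the working day).
Lila free: 08:10-11:00, 13:05-20:00 (invert busy blocks within the working day).
Teo free: 08:00-08:15, 09:15-14:20, 14:45-17:50, 18:05-20:00 (invert busy blocks within the working day).
Divya free: 08:00-10:45, 14:15-16:15, 16:20-16:35, 16:40-17:20, 18:30-20:00.
Esperanza ∩ Ravi: 09:25-11:15, 13:55-19:00.
Esperanza ∩ Ravi ∩ Lila: 09:25-11:00, 13:55-19:00.
Esperanza ∩ Ravi ∩ Lila ∩ Teo: 09:25-11:00, 13:55-14:20, 14:45-17:50, 18:05-19:00.
Esperanza ∩ Ravi ∩ Lila ∩ Teo ∩ Divya: 09:25-10:45, 14:15-14:20, 14:45-16:15, 16:20-16:35, 16:40-17:20, 18:30-19:00.
Summing the common windows: 80 + 5 + 90 + 15 + 40 + 30 = 260 minutes.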